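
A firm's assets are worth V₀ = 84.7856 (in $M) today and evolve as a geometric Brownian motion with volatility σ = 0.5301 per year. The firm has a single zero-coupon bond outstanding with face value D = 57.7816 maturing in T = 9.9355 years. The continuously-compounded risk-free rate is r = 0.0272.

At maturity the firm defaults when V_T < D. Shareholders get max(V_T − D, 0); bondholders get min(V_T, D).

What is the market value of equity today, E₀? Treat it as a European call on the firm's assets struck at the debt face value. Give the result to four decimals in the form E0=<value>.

E0=60.9780

d₁ = [ln(V₀/D) + (r + σ²/2)T] / (σ√T)
   = [ln(84.7856/57.7816) + (0.0272 + 0.5·0.5301²)·9.9355] / (0.5301·√9.9355)
   = [0.383455 + 1.666213] / 1.670908 = 1.226679
d₂ = d₁ − σ√T = 1.226679 − 1.670908 = -0.444229
N(d₁) = 0.890028,  N(d₂) = 0.328438,  e^(−rT) = 0.763192
E₀ = V₀·N(d₁) − D·e^(−rT)·N(d₂)
   = 84.7856·0.890028 − 57.7816·0.763192·0.328438 = 60.977966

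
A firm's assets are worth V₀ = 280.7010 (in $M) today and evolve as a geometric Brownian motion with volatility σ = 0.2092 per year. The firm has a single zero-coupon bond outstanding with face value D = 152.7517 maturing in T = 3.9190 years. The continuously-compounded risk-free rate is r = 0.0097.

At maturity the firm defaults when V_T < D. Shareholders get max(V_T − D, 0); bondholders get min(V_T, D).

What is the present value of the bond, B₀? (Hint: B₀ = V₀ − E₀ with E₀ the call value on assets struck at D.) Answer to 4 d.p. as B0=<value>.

B0=144.9448

d₁ = [ln(V₀/D) + (r + σ²/2)T] / (σ√T)
   = [ln(280.7010/152.7517) + (0.0097 + 0.5·0.2092²)·3.9190] / (0.2092·√3.9190)
   = [0.608476 + 0.123771] / 0.414142 = 1.768107
d₂ = d₁ − σ√T = 1.768107 − 0.414142 = 1.353965
N(d₁) = 0.961478,  N(d₂) = 0.912126,  e^(−rT) = 0.962699
E₀ = V₀·N(d₁) − D·e^(−rT)·N(d₂)
   = 280.7010·0.961478 − 152.7517·0.962699·0.912126 = 135.756223
B₀ = V₀ − E₀ = 280.7010 − 135.756223 = 144.944777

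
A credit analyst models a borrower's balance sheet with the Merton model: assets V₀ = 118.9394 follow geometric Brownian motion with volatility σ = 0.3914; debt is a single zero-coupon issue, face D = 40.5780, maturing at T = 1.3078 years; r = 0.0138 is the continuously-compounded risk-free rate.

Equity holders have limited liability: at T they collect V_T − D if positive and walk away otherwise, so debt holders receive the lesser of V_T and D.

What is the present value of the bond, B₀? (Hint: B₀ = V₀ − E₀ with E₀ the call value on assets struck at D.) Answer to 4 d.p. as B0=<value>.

d₁ = [ln(V₀/D) + (r + σ²/2)T] / (σ√T)
   = [ln(118.9394/40.5780) + (0.0138 + 0.5·0.3914²)·1.3078] / (0.3914·√1.3078)
   = [1.075388 + 0.118221] / 0.447601 = 2.666679
d₂ = d₁ − σ√T = 2.666679 − 0.447601 = 2.219077
N(d₁) = 0.996170,  N(d₂) = 0.986759,  e^(−rT) = 0.982114
E₀ = V₀·N(d₁) − D·e^(−rT)·N(d₂)
   = 118.9394·0.996170 − 40.5780·0.982114·0.986759 = 79.159274
B₀ = V₀ − E₀ = 118.9394 − 79.159274 = 39.780126

B0=39.7801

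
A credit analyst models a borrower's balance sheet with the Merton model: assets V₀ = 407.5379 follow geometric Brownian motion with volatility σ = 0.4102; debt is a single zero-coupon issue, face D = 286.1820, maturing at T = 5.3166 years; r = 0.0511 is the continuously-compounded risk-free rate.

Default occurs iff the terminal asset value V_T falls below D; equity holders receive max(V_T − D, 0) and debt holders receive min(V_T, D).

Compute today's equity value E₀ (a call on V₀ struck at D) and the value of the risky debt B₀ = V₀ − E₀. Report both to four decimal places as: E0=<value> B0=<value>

E0=229.8851 B0=177.6528

d₁ = [ln(V₀/D) + (r + σ²/2)T] / (σ√T)
   = [ln(407.5379/286.1820) + (0.0511 + 0.5·0.4102²)·5.3166] / (0.4102·√5.3166)
   = [0.353506 + 0.718975] / 0.945829 = 1.133905
d₂ = d₁ − σ√T = 1.133905 − 0.945829 = 0.188076
N(d₁) = 0.871583,  N(d₂) = 0.574592,  e^(−rT) = 0.762099
E₀ = V₀·N(d₁) − D·e^(−rT)·N(d₂)
   = 407.5379·0.871583 − 286.1820·0.762099·0.574592 = 229.885127
B₀ = V₀ − E₀ = 407.5379 − 229.885127 = 177.652773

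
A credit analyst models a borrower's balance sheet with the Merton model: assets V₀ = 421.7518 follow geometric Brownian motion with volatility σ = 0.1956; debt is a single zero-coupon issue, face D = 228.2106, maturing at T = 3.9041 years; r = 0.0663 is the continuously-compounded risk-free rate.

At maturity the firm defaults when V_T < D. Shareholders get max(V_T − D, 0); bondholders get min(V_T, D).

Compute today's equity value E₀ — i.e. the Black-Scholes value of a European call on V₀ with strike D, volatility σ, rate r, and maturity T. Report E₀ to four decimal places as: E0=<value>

d₁ = [ln(V₀/D) + (r + σ²/2)T] / (σ√T)
   = [ln(421.7518/228.2106) + (0.0663 + 0.5·0.1956²)·3.9041] / (0.1956·√3.9041)
   = [0.614148 + 0.333526] / 0.386482 = 2.452052
d₂ = d₁ − σ√T = 2.452052 − 0.386482 = 2.065570
N(d₁) = 0.992898,  N(d₂) = 0.980565,  e^(−rT) = 0.771945
E₀ = V₀·N(d₁) − D·e^(−rT)·N(d₂)
   = 421.7518·0.992898 − 228.2106·0.771945·0.980565 = 246.014083

E0=246.0141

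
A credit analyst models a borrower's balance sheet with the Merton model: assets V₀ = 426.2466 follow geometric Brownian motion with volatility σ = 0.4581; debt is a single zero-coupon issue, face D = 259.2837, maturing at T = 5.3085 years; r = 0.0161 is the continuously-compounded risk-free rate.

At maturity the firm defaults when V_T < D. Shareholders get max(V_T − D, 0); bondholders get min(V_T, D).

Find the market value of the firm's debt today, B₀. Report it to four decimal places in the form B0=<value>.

d₁ = [ln(V₀/D) + (r + σ²/2)T] / (σ√T)
   = [ln(426.2466/259.2837) + (0.0161 + 0.5·0.4581²)·5.3085] / (0.4581·√5.3085)
   = [0.497095 + 0.642476] / 1.055471 = 1.079681
d₂ = d₁ − σ√T = 1.079681 − 1.055471 = 0.024210
N(d₁) = 0.859858,  N(d₂) = 0.509657,  e^(−rT) = 0.918084
E₀ = V₀·N(d₁) − D·e^(−rT)·N(d₂)
   = 426.2466·0.859858 − 259.2837·0.918084·0.509657 = 245.190518
B₀ = V₀ − E₀ = 426.2466 − 245.190518 = 181.056082

B0=181.0561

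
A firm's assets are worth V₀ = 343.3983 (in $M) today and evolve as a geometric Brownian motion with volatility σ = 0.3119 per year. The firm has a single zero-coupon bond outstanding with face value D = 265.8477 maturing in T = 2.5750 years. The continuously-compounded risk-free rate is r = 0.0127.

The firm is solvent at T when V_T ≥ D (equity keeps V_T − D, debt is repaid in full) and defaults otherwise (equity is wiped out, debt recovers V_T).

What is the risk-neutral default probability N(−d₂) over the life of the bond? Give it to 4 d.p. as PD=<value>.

d₁ = [ln(V₀/D) + (r + σ²/2)T] / (σ√T)
   = [ln(343.3983/265.8477) + (0.0127 + 0.5·0.3119²)·2.5750] / (0.3119·√2.5750)
   = [0.255967 + 0.157953] / 0.500500 = 0.827013
d₂ = d₁ − σ√T = 0.827013 − 0.500500 = 0.326513
risk-neutral PD = N(−d₂) = N(-0.326513) = 0.372018

PD=0.3720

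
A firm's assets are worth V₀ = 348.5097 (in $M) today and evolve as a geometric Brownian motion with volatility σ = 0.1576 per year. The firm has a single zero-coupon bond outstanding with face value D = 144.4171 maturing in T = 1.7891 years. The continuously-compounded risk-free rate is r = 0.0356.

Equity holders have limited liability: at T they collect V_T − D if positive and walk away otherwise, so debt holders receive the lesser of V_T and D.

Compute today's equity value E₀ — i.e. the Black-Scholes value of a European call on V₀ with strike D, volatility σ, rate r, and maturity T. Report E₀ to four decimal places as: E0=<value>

E0=213.0040

d₁ = [ln(V₀/D) + (r + σ²/2)T] / (σ√T)
   = [ln(348.5097/144.4171) + (0.0356 + 0.5·0.1576²)·1.7891] / (0.1576·√1.7891)
   = [0.880960 + 0.085911] / 0.210801 = 4.586644
d₂ = d₁ − σ√T = 4.586644 − 0.210801 = 4.375842
N(d₁) = 0.999998,  N(d₂) = 0.999994,  e^(−rT) = 0.938294
E₀ = V₀·N(d₁) − D·e^(−rT)·N(d₂)
   = 348.5097·0.999998 − 144.4171·0.938294·0.999994 = 213.004038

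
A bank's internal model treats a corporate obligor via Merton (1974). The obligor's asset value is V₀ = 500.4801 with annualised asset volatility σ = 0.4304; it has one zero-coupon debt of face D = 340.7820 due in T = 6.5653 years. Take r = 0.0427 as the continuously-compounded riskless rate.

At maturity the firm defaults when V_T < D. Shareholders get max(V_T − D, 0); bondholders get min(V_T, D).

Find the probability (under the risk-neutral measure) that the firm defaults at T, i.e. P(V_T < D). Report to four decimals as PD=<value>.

d₁ = [ln(V₀/D) + (r + σ²/2)T] / (σ√T)
   = [ln(500.4801/340.7820) + (0.0427 + 0.5·0.4304²)·6.5653] / (0.4304·√6.5653)
   = [0.384325 + 0.888430] / 1.102807 = 1.154105
d₂ = d₁ − σ√T = 1.154105 − 1.102807 = 0.051298
risk-neutral PD = N(−d₂) = N(-0.051298) = 0.479544

PD=0.4795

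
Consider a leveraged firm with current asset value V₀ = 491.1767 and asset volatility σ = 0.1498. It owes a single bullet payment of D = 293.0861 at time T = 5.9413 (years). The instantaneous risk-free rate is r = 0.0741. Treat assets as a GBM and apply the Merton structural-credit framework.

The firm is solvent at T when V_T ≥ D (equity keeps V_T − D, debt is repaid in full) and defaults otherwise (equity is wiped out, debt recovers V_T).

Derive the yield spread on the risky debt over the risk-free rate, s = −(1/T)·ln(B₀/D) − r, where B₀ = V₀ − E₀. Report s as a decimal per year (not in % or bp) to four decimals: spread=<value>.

spread=0.0001

d₁ = [ln(V₀/D) + (r + σ²/2)T] / (σ√T)
   = [ln(491.1767/293.0861) + (0.0741 + 0.5·0.1498²)·5.9413] / (0.1498·√5.9413)
   = [0.516338 + 0.506912] / 0.365134 = 2.802392
d₂ = d₁ − σ√T = 2.802392 − 0.365134 = 2.437258
N(d₁) = 0.997464,  N(d₂) = 0.992600,  e^(−rT) = 0.643875
E₀ = V₀·N(d₁) − D·e^(−rT)·N(d₂)
   = 491.1767·0.997464 − 293.0861·0.643875·0.992600 = 302.616449
B₀ = V₀ − E₀ = 491.1767 − 302.616449 = 188.560251
spread = −(1/T)·ln(B₀/D) − r = −(1/5.9413)·ln(188.560251/293.0861) − 0.0741 = 0.00013440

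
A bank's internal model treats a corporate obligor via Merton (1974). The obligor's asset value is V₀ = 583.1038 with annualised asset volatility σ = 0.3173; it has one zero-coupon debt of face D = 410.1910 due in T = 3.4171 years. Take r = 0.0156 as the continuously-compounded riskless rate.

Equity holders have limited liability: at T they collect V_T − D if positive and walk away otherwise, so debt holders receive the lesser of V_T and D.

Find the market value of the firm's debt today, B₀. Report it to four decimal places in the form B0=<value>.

B0=349.3158

d₁ = [ln(V₀/D) + (r + σ²/2)T] / (σ√T)
   = [ln(583.1038/410.1910) + (0.0156 + 0.5·0.3173²)·3.4171] / (0.3173·√3.4171)
   = [0.351742 + 0.225322] / 0.586542 = 0.983842
d₂ = d₁ − σ√T = 0.983842 − 0.586542 = 0.397301
N(d₁) = 0.837404,  N(d₂) = 0.654427,  e^(−rT) = 0.948089
E₀ = V₀·N(d₁) − D·e^(−rT)·N(d₂)
   = 583.1038·0.837404 − 410.1910·0.948089·0.654427 = 233.788004
B₀ = V₀ − E₀ = 583.1038 − 233.788004 = 349.315796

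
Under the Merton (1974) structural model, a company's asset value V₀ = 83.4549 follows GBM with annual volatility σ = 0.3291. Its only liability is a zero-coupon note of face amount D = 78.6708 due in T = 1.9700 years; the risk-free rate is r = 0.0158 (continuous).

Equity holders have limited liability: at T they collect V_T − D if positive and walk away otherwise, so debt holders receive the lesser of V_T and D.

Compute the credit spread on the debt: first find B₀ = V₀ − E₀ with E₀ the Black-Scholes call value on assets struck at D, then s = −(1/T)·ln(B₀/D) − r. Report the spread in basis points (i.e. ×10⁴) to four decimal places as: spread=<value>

spread=811.0041

d₁ = [ln(V₀/D) + (r + σ²/2)T] / (σ√T)
   = [ln(83.4549/78.6708) + (0.0158 + 0.5·0.3291²)·1.9700] / (0.3291·√1.9700)
   = [0.059034 + 0.137808] / 0.461914 = 0.426146
d₂ = d₁ − σ√T = 0.426146 − 0.461914 = -0.035768
N(d₁) = 0.664999,  N(d₂) = 0.485734,  e^(−rT) = 0.969353
E₀ = V₀·N(d₁) − D·e^(−rT)·N(d₂)
   = 83.4549·0.664999 − 78.6708·0.969353·0.485734 = 18.455486
B₀ = V₀ − E₀ = 83.4549 − 18.455486 = 64.999414
spread = −(1/T)·ln(B₀/D) − r = −(1/1.9700)·ln(64.999414/78.6708) − 0.0158 = 0.08110041
in basis points: 0.08110041 × 10⁴ = 811.0041 bp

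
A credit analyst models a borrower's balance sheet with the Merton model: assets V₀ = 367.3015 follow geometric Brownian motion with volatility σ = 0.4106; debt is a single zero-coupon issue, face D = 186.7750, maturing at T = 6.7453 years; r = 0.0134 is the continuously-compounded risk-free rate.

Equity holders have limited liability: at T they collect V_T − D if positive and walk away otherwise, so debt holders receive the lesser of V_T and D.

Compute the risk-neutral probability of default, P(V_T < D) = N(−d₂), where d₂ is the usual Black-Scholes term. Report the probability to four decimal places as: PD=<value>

PD=0.4263

d₁ = [ln(V₀/D) + (r + σ²/2)T] / (σ√T)
   = [ln(367.3015/186.7750) + (0.0134 + 0.5·0.4106²)·6.7453] / (0.4106·√6.7453)
   = [0.676278 + 0.658990] / 1.066399 = 1.252129
d₂ = d₁ − σ√T = 1.252129 − 1.066399 = 0.185730
risk-neutral PD = N(−d₂) = N(-0.185730) = 0.426328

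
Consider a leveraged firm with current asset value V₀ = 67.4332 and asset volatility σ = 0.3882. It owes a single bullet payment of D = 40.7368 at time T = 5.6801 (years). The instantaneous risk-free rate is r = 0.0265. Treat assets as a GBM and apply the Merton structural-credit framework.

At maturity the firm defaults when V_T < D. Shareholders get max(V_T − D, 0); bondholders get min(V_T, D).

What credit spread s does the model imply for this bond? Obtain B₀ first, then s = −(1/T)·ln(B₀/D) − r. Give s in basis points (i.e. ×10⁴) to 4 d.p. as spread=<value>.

spread=329.0377

d₁ = [ln(V₀/D) + (r + σ²/2)T] / (σ√T)
   = [ln(67.4332/40.7368) + (0.0265 + 0.5·0.3882²)·5.6801] / (0.3882·√5.6801)
   = [0.504006 + 0.578516] / 0.925196 = 1.170046
d₂ = d₁ − σ√T = 1.170046 − 0.925196 = 0.244851
N(d₁) = 0.879009,  N(d₂) = 0.596714,  e^(−rT) = 0.860258
E₀ = V₀·N(d₁) − D·e^(−rT)·N(d₂)
   = 67.4332·0.879009 − 40.7368·0.860258·0.596714 = 38.363032
B₀ = V₀ − E₀ = 67.4332 − 38.363032 = 29.070168
spread = −(1/T)·ln(B₀/D) − r = −(1/5.6801)·ln(29.070168/40.7368) − 0.0265 = 0.03290377
in basis points: 0.03290377 × 10⁴ = 329.0377 bp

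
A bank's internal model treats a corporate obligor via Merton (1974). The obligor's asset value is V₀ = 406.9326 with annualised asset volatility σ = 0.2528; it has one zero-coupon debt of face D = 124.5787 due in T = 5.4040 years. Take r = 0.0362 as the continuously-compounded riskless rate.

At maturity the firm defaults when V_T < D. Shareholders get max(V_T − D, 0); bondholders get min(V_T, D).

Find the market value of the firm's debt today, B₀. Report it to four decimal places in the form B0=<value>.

d₁ = [ln(V₀/D) + (r + σ²/2)T] / (σ√T)
   = [ln(406.9326/124.5787) + (0.0362 + 0.5·0.2528²)·5.4040] / (0.2528·√5.4040)
   = [1.183710 + 0.368304] / 0.587672 = 2.640954
d₂ = d₁ − σ√T = 2.640954 − 0.587672 = 2.053282
N(d₁) = 0.995866,  N(d₂) = 0.979977,  e^(−rT) = 0.822321
E₀ = V₀·N(d₁) − D·e^(−rT)·N(d₂)
   = 406.9326·0.995866 − 124.5787·0.822321·0.979977 = 304.858027
B₀ = V₀ − E₀ = 406.9326 − 304.858027 = 102.074573

B0=102.0746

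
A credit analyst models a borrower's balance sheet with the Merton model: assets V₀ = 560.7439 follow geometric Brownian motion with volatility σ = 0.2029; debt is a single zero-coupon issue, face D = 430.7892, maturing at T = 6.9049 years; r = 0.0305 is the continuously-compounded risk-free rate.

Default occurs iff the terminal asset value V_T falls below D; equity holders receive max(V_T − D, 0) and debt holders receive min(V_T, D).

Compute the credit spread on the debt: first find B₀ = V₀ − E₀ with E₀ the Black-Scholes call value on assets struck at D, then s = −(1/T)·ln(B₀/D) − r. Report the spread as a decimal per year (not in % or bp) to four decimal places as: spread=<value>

d₁ = [ln(V₀/D) + (r + σ²/2)T] / (σ√T)
   = [ln(560.7439/430.7892) + (0.0305 + 0.5·0.2029²)·6.9049] / (0.2029·√6.9049)
   = [0.263645 + 0.352731] / 0.533164 = 1.156074
d₂ = d₁ − σ√T = 1.156074 − 0.533164 = 0.622910
N(d₁) = 0.876174,  N(d₂) = 0.733328,  e^(−rT) = 0.810098
E₀ = V₀·N(d₁) − D·e^(−rT)·N(d₂)
   = 560.7439·0.876174 − 430.7892·0.810098·0.733328 = 235.391432
B₀ = V₀ − E₀ = 560.7439 − 235.391432 = 325.352468
spread = −(1/T)·ln(B₀/D) − r = −(1/6.9049)·ln(325.352468/430.7892) − 0.0305 = 0.01015370

spread=0.0102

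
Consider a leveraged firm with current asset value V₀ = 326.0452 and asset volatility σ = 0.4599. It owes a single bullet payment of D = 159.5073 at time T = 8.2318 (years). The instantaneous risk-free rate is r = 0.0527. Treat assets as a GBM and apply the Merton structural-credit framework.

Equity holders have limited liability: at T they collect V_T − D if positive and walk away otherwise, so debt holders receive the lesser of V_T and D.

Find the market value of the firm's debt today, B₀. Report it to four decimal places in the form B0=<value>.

B0=80.8430

d₁ = [ln(V₀/D) + (r + σ²/2)T] / (σ√T)
   = [ln(326.0452/159.5073) + (0.0527 + 0.5·0.4599²)·8.2318] / (0.4599·√8.2318)
   = [0.714946 + 1.304362] / 1.319504 = 1.530353
d₂ = d₁ − σ√T = 1.530353 − 1.319504 = 0.210849
N(d₁) = 0.937035,  N(d₂) = 0.583498,  e^(−rT) = 0.648032
E₀ = V₀·N(d₁) − D·e^(−rT)·N(d₂)
   = 326.0452·0.937035 − 159.5073·0.648032·0.583498 = 245.202217
B₀ = V₀ − E₀ = 326.0452 − 245.202217 = 80.842983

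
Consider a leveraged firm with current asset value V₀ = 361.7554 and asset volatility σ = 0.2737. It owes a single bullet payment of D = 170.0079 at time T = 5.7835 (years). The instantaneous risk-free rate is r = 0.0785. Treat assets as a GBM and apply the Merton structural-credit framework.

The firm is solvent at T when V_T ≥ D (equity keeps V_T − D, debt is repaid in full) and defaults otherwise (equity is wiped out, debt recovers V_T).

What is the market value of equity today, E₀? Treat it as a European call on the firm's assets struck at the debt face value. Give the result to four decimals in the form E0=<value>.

d₁ = [ln(V₀/D) + (r + σ²/2)T] / (σ√T)
   = [ln(361.7554/170.0079) + (0.0785 + 0.5·0.2737²)·5.7835] / (0.2737·√5.7835)
   = [0.755123 + 0.670631] / 0.658219 = 2.166080
d₂ = d₁ − σ√T = 2.166080 − 0.658219 = 1.507861
N(d₁) = 0.984847,  N(d₂) = 0.934205,  e^(−rT) = 0.635080
E₀ = V₀·N(d₁) − D·e^(−rT)·N(d₂)
   = 361.7554·0.984847 − 170.0079·0.635080·0.934205 = 255.409111

E0=255.4091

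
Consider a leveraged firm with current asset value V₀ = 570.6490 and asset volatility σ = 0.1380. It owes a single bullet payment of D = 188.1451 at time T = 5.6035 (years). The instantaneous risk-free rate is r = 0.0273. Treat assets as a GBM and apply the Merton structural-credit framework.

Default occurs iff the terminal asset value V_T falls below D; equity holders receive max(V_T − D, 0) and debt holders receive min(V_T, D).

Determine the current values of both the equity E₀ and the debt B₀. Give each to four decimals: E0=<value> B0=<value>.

d₁ = [ln(V₀/D) + (r + σ²/2)T] / (σ√T)
   = [ln(570.6490/188.1451) + (0.0273 + 0.5·0.1380²)·5.6035] / (0.1380·√5.6035)
   = [1.109561 + 0.206332] / 0.326670 = 4.028207
d₂ = d₁ − σ√T = 4.028207 − 0.326670 = 3.701537
N(d₁) = 0.999972,  N(d₂) = 0.999893,  e^(−rT) = 0.858151
E₀ = V₀·N(d₁) − D·e^(−rT)·N(d₂)
   = 570.6490·0.999972 − 188.1451·0.858151·0.999893 = 409.193414
B₀ = V₀ − E₀ = 570.6490 − 409.193414 = 161.455586

E0=409.1934 B0=161.4556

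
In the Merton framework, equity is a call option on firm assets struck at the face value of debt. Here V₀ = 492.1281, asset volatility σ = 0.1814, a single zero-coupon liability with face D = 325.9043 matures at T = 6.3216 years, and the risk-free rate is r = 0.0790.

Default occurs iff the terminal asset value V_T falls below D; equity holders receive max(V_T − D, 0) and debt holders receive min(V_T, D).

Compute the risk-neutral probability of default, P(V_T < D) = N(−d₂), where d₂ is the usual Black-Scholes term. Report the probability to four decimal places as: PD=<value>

PD=0.0383

d₁ = [ln(V₀/D) + (r + σ²/2)T] / (σ√T)
   = [ln(492.1281/325.9043) + (0.0790 + 0.5·0.1814²)·6.3216] / (0.1814·√6.3216)
   = [0.412135 + 0.603416] / 0.456090 = 2.226644
d₂ = d₁ − σ√T = 2.226644 − 0.456090 = 1.770554
risk-neutral PD = N(−d₂) = N(-1.770554) = 0.038317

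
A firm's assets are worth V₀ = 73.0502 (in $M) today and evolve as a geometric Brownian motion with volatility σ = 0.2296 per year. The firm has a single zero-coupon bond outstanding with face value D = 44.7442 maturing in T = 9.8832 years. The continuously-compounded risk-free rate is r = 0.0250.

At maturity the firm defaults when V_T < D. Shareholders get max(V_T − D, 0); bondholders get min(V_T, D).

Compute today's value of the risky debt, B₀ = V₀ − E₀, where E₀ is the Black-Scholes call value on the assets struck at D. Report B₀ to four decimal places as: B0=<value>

B0=32.1507

d₁ = [ln(V₀/D) + (r + σ²/2)T] / (σ√T)
   = [ln(73.0502/44.7442) + (0.0250 + 0.5·0.2296²)·9.8832] / (0.2296·√9.8832)
   = [0.490185 + 0.507582] / 0.721806 = 1.382320
d₂ = d₁ − σ√T = 1.382320 − 0.721806 = 0.660514
N(d₁) = 0.916563,  N(d₂) = 0.745538,  e^(−rT) = 0.781078
E₀ = V₀·N(d₁) − D·e^(−rT)·N(d₂)
   = 73.0502·0.916563 − 44.7442·0.781078·0.745538 = 40.899536
B₀ = V₀ − E₀ = 73.0502 − 40.899536 = 32.150664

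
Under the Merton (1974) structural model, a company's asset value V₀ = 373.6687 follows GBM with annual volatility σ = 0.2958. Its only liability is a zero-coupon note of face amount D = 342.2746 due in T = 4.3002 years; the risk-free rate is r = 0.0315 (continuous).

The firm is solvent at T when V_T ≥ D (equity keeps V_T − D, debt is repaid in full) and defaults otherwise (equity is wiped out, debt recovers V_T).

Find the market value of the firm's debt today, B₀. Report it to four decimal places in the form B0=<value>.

B0=250.1544

d₁ = [ln(V₀/D) + (r + σ²/2)T] / (σ√T)
   = [ln(373.6687/342.2746) + (0.0315 + 0.5·0.2958²)·4.3002] / (0.2958·√4.3002)
   = [0.087756 + 0.323585] / 0.613398 = 0.670594
d₂ = d₁ − σ√T = 0.670594 − 0.613398 = 0.057196
N(d₁) = 0.748760,  N(d₂) = 0.522805,  e^(−rT) = 0.873317
E₀ = V₀·N(d₁) − D·e^(−rT)·N(d₂)
   = 373.6687·0.748760 − 342.2746·0.873317·0.522805 = 123.514297
B₀ = V₀ − E₀ = 373.6687 − 123.514297 = 250.154403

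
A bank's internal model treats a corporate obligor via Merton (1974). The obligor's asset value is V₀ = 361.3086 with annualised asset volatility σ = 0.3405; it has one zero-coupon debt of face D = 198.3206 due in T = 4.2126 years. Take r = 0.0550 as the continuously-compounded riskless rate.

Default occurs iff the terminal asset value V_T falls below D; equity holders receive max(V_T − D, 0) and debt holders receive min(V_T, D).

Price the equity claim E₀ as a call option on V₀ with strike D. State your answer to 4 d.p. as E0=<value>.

E0=213.1636

d₁ = [ln(V₀/D) + (r + σ²/2)T] / (σ√T)
   = [ln(361.3086/198.3206) + (0.0550 + 0.5·0.3405²)·4.2126] / (0.3405·√4.2126)
   = [0.599848 + 0.475898] / 0.698863 = 1.539279
d₂ = d₁ − σ√T = 1.539279 − 0.698863 = 0.840416
N(d₁) = 0.938132,  N(d₂) = 0.799662,  e^(−rT) = 0.793190
E₀ = V₀·N(d₁) − D·e^(−rT)·N(d₂)
   = 361.3086·0.938132 − 198.3206·0.793190·0.799662 = 213.163572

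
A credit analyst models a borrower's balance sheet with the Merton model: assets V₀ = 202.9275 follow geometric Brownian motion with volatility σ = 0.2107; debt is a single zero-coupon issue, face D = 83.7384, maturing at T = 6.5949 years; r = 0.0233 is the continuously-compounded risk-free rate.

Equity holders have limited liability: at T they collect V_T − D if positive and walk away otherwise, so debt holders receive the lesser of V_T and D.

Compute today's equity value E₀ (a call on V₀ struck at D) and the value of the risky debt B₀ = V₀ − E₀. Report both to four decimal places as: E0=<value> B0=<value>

E0=131.7830 B0=71.1445

d₁ = [ln(V₀/D) + (r + σ²/2)T] / (σ√T)
   = [ln(202.9275/83.7384) + (0.0233 + 0.5·0.2107²)·6.5949] / (0.2107·√6.5949)
   = [0.885151 + 0.300050] / 0.541089 = 2.190399
d₂ = d₁ − σ√T = 2.190399 − 0.541089 = 1.649311
N(d₁) = 0.985752,  N(d₂) = 0.950458,  e^(−rT) = 0.857563
E₀ = V₀·N(d₁) − D·e^(−rT)·N(d₂)
   = 202.9275·0.985752 − 83.7384·0.857563·0.950458 = 131.783005
B₀ = V₀ − E₀ = 202.9275 − 131.783005 = 71.144495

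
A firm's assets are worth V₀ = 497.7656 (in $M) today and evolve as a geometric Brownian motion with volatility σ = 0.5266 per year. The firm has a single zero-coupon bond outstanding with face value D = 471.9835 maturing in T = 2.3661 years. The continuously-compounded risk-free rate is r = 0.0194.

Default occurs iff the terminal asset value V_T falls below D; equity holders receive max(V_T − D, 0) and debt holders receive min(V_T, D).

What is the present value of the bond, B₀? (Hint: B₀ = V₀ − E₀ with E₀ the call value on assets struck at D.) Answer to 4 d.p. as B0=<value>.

d₁ = [ln(V₀/D) + (r + σ²/2)T] / (σ√T)
   = [ln(497.7656/471.9835) + (0.0194 + 0.5·0.5266²)·2.3661] / (0.5266·√2.3661)
   = [0.053185 + 0.373971] / 0.810023 = 0.527338
d₂ = d₁ − σ√T = 0.527338 − 0.810023 = -0.282685
N(d₁) = 0.701021,  N(d₂) = 0.388709,  e^(−rT) = 0.955135
E₀ = V₀·N(d₁) − D·e^(−rT)·N(d₂)
   = 497.7656·0.701021 − 471.9835·0.955135·0.388709 = 173.710708
B₀ = V₀ − E₀ = 497.7656 − 173.710708 = 324.054892

B0=324.0549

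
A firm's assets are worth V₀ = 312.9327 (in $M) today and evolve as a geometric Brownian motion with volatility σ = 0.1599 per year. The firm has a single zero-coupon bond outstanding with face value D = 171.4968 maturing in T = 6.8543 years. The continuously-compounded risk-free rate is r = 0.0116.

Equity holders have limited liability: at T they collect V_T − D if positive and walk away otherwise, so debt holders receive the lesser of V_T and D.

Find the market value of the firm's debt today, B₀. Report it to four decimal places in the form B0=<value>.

B0=156.3878

d₁ = [ln(V₀/D) + (r + σ²/2)T] / (σ√T)
   = [ln(312.9327/171.4968) + (0.0116 + 0.5·0.1599²)·6.8543] / (0.1599·√6.8543)
   = [0.601424 + 0.167135] / 0.418630 = 1.835892
d₂ = d₁ − σ√T = 1.835892 − 0.418630 = 1.417262
N(d₁) = 0.966813,  N(d₂) = 0.921797,  e^(−rT) = 0.923569
E₀ = V₀·N(d₁) − D·e^(−rT)·N(d₂)
   = 312.9327·0.966813 − 171.4968·0.923569·0.921797 = 156.544873
B₀ = V₀ − E₀ = 312.9327 − 156.544873 = 156.387827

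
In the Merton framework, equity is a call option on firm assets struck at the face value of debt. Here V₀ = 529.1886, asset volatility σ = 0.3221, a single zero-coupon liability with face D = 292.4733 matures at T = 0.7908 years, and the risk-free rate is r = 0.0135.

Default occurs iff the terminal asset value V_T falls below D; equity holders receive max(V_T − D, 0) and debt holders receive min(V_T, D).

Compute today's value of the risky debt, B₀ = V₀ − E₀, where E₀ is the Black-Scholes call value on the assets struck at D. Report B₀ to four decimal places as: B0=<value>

d₁ = [ln(V₀/D) + (r + σ²/2)T] / (σ√T)
   = [ln(529.1886/292.4733) + (0.0135 + 0.5·0.3221²)·0.7908] / (0.3221·√0.7908)
   = [0.592972 + 0.051698] / 0.286434 = 2.250676
d₂ = d₁ − σ√T = 2.250676 − 0.286434 = 1.964243
N(d₁) = 0.987797,  N(d₂) = 0.975249,  e^(−rT) = 0.989381
E₀ = V₀·N(d₁) − D·e^(−rT)·N(d₂)
   = 529.1886·0.987797 − 292.4733·0.989381·0.975249 = 240.525508
B₀ = V₀ − E₀ = 529.1886 − 240.525508 = 288.663092

B0=288.6631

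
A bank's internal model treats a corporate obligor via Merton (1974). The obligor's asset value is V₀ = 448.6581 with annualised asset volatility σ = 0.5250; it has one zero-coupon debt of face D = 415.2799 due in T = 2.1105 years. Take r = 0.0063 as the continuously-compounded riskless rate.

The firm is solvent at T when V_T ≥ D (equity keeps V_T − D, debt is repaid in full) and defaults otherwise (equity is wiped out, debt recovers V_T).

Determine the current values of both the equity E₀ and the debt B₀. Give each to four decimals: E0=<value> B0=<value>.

E0=147.7908 B0=300.8673

d₁ = [ln(V₀/D) + (r + σ²/2)T] / (σ√T)
   = [ln(448.6581/415.2799) + (0.0063 + 0.5·0.5250²)·2.1105] / (0.5250·√2.1105)
   = [0.077308 + 0.304149] / 0.762697 = 0.500143
d₂ = d₁ − σ√T = 0.500143 − 0.762697 = -0.262554
N(d₁) = 0.691513,  N(d₂) = 0.396447,  e^(−rT) = 0.986792
E₀ = V₀·N(d₁) − D·e^(−rT)·N(d₂)
   = 448.6581·0.691513 − 415.2799·0.986792·0.396447 = 147.790804
B₀ = V₀ − E₀ = 448.6581 − 147.790804 = 300.867296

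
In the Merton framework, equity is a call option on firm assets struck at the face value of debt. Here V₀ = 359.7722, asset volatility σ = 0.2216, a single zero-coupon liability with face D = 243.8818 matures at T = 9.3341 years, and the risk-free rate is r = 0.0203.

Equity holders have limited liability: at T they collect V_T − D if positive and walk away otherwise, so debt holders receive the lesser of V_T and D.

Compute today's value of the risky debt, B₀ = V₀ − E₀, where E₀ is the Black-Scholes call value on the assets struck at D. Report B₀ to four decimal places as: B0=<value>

d₁ = [ln(V₀/D) + (r + σ²/2)T] / (σ√T)
   = [ln(359.7722/243.8818) + (0.0203 + 0.5·0.2216²)·9.3341] / (0.2216·√9.3341)
   = [0.388787 + 0.418665] / 0.677027 = 1.192644
d₂ = d₁ − σ√T = 1.192644 − 0.677027 = 0.515617
N(d₁) = 0.883496,  N(d₂) = 0.696939,  e^(−rT) = 0.827387
E₀ = V₀·N(d₁) − D·e^(−rT)·N(d₂)
   = 359.7722·0.883496 − 243.8818·0.827387·0.696939 = 177.225493
B₀ = V₀ − E₀ = 359.7722 − 177.225493 = 182.546707

B0=182.5467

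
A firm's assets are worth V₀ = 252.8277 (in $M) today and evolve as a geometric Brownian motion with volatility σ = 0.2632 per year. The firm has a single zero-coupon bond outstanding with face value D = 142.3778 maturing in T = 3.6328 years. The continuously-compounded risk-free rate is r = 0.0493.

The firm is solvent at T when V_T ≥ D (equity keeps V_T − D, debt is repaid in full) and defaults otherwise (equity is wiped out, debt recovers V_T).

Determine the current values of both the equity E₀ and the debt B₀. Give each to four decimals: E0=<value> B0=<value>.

E0=136.2800 B0=116.5477

d₁ = [ln(V₀/D) + (r + σ²/2)T] / (σ√T)
   = [ln(252.8277/142.3778) + (0.0493 + 0.5·0.2632²)·3.6328] / (0.2632·√3.6328)
   = [0.574224 + 0.304927] / 0.501657 = 1.752495
d₂ = d₁ − σ√T = 1.752495 − 0.501657 = 1.250838
N(d₁) = 0.960156,  N(d₂) = 0.894503,  e^(−rT) = 0.836025
E₀ = V₀·N(d₁) − D·e^(−rT)·N(d₂)
   = 252.8277·0.960156 − 142.3778·0.836025·0.894503 = 136.279995
B₀ = V₀ − E₀ = 252.8277 − 136.279995 = 116.547705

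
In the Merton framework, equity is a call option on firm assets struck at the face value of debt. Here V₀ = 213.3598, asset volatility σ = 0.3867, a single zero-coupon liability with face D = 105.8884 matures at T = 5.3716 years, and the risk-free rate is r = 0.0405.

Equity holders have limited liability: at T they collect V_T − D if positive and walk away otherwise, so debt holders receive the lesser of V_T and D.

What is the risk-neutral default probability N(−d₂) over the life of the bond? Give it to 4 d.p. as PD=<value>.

PD=0.2822

d₁ = [ln(V₀/D) + (r + σ²/2)T] / (σ√T)
   = [ln(213.3598/105.8884) + (0.0405 + 0.5·0.3867²)·5.3716] / (0.3867·√5.3716)
   = [0.700594 + 0.619176] / 0.896243 = 1.472558
d₂ = d₁ − σ√T = 1.472558 − 0.896243 = 0.576314
risk-neutral PD = N(−d₂) = N(-0.576314) = 0.282201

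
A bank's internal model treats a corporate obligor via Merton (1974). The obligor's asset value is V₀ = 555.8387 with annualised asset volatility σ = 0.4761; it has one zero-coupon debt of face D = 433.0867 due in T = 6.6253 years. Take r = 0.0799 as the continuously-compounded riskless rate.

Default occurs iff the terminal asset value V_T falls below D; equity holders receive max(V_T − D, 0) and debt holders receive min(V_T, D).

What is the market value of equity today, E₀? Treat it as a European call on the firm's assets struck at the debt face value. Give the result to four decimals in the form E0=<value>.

E0=367.0783

d₁ = [ln(V₀/D) + (r + σ²/2)T] / (σ√T)
   = [ln(555.8387/433.0867) + (0.0799 + 0.5·0.4761²)·6.6253] / (0.4761·√6.6253)
   = [0.249540 + 1.280244] / 1.225465 = 1.248329
d₂ = d₁ − σ√T = 1.248329 − 1.225465 = 0.022864
N(d₁) = 0.894045,  N(d₂) = 0.509121,  e^(−rT) = 0.588981
E₀ = V₀·N(d₁) − D·e^(−rT)·N(d₂)
   = 555.8387·0.894045 − 433.0867·0.588981·0.509121 = 367.078266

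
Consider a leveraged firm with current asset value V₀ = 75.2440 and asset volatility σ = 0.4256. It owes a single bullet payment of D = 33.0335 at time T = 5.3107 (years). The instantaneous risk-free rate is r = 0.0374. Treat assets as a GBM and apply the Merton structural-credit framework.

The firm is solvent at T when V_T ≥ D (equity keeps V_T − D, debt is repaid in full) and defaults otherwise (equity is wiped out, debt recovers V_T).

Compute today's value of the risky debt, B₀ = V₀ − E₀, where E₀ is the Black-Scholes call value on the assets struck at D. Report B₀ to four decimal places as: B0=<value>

B0=23.9310

d₁ = [ln(V₀/D) + (r + σ²/2)T] / (σ√T)
   = [ln(75.2440/33.0335) + (0.0374 + 0.5·0.4256²)·5.3107] / (0.4256·√5.3107)
   = [0.823214 + 0.679598] / 0.980793 = 1.532241
d₂ = d₁ − σ√T = 1.532241 − 0.980793 = 0.551448
N(d₁) = 0.937269,  N(d₂) = 0.709337,  e^(−rT) = 0.819861
E₀ = V₀·N(d₁) − D·e^(−rT)·N(d₂)
   = 75.2440·0.937269 − 33.0335·0.819861·0.709337 = 51.312950
B₀ = V₀ − E₀ = 75.2440 − 51.312950 = 23.931050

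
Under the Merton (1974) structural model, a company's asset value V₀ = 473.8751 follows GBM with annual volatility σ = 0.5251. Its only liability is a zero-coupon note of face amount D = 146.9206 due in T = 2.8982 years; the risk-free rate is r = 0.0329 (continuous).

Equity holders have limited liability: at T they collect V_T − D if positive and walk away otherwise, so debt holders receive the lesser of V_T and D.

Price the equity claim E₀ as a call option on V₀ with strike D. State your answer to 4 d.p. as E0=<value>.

E0=347.7217

d₁ = [ln(V₀/D) + (r + σ²/2)T] / (σ√T)
   = [ln(473.8751/146.9206) + (0.0329 + 0.5·0.5251²)·2.8982] / (0.5251·√2.8982)
   = [1.171051 + 0.494911] / 0.893936 = 1.863627
d₂ = d₁ − σ√T = 1.863627 − 0.893936 = 0.969692
N(d₁) = 0.968813,  N(d₂) = 0.833900,  e^(−rT) = 0.909054
E₀ = V₀·N(d₁) − D·e^(−rT)·N(d₂)
   = 473.8751·0.968813 − 146.9206·0.909054·0.833900 = 347.721703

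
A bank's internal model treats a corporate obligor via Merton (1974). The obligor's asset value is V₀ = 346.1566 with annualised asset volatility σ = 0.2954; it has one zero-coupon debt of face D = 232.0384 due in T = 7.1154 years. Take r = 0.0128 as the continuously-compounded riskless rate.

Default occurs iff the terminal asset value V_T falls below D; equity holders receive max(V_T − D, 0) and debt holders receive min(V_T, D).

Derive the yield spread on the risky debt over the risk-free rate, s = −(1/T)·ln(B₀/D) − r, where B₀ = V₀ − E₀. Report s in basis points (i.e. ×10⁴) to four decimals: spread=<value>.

spread=239.7530

d₁ = [ln(V₀/D) + (r + σ²/2)T] / (σ√T)
   = [ln(346.1566/232.0384) + (0.0128 + 0.5·0.2954²)·7.1154] / (0.2954·√7.1154)
   = [0.399988 + 0.401526] / 0.787971 = 1.017188
d₂ = d₁ − σ√T = 1.017188 − 0.787971 = 0.229217
N(d₁) = 0.845468,  N(d₂) = 0.590650,  e^(−rT) = 0.912947
E₀ = V₀·N(d₁) − D·e^(−rT)·N(d₂)
   = 346.1566·0.845468 − 232.0384·0.912947·0.590650 = 167.541737
B₀ = V₀ − E₀ = 346.1566 − 167.541737 = 178.614863
spread = −(1/T)·ln(B₀/D) − r = −(1/7.1154)·ln(178.614863/232.0384) − 0.0128 = 0.02397530
in basis points: 0.02397530 × 10⁴ = 239.7530 bp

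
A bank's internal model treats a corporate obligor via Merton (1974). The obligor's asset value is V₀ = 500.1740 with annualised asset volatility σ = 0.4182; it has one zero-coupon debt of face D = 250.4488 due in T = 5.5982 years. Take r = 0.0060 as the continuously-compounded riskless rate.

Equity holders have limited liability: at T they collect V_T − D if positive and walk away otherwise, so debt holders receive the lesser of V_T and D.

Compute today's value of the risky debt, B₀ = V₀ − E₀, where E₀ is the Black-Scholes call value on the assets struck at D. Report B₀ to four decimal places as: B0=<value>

d₁ = [ln(V₀/D) + (r + σ²/2)T] / (σ√T)
   = [ln(500.1740/250.4488) + (0.0060 + 0.5·0.4182²)·5.5982] / (0.4182·√5.5982)
   = [0.691702 + 0.523127] / 0.989483 = 1.227741
d₂ = d₁ − σ√T = 1.227741 − 0.989483 = 0.238258
N(d₁) = 0.890228,  N(d₂) = 0.594160,  e^(−rT) = 0.966969
E₀ = V₀·N(d₁) − D·e^(−rT)·N(d₂)
   = 500.1740·0.890228 − 250.4488·0.966969·0.594160 = 301.377571
B₀ = V₀ − E₀ = 500.1740 − 301.377571 = 198.796429

B0=198.7964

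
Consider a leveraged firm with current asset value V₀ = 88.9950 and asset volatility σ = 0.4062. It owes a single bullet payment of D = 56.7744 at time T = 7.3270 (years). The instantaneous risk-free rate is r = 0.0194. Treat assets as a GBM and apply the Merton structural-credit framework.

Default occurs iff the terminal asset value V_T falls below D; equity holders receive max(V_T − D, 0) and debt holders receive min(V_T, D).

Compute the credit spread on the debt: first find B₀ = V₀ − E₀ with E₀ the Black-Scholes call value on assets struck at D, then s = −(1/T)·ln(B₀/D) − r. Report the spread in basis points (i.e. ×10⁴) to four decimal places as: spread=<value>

d₁ = [ln(V₀/D) + (r + σ²/2)T] / (σ√T)
   = [ln(88.9950/56.7744) + (0.0194 + 0.5·0.4062²)·7.3270] / (0.4062·√7.3270)
   = [0.449495 + 0.746616] / 1.099520 = 1.087848
d₂ = d₁ − σ√T = 1.087848 − 1.099520 = -0.011672
N(d₁) = 0.861669,  N(d₂) = 0.495344,  e^(−rT) = 0.867497
E₀ = V₀·N(d₁) − D·e^(−rT)·N(d₂)
   = 88.9950·0.861669 − 56.7744·0.867497·0.495344 = 52.287753
B₀ = V₀ − E₀ = 88.9950 − 52.287753 = 36.707247
spread = −(1/T)·ln(B₀/D) − r = −(1/7.3270)·ln(36.707247/56.7744) − 0.0194 = 0.04012113
in basis points: 0.04012113 × 10⁴ = 401.2113 bp

spread=401.2113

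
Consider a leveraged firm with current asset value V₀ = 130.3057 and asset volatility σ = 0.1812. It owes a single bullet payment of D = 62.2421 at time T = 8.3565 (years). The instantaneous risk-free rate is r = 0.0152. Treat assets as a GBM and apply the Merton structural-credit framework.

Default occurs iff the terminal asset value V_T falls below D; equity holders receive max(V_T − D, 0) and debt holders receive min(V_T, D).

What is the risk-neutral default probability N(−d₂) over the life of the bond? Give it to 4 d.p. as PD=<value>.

d₁ = [ln(V₀/D) + (r + σ²/2)T] / (σ√T)
   = [ln(130.3057/62.2421) + (0.0152 + 0.5·0.1812²)·8.3565] / (0.1812·√8.3565)
   = [0.738852 + 0.264205] / 0.523806 = 1.914940
d₂ = d₁ − σ√T = 1.914940 − 0.523806 = 1.391134
risk-neutral PD = N(−d₂) = N(-1.391134) = 0.082092

PD=0.0821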